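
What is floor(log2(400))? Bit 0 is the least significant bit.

8

400 = 110010000
The topmost 1 is at position 8 (since 2^8 = 256 ≤ 400 < 512).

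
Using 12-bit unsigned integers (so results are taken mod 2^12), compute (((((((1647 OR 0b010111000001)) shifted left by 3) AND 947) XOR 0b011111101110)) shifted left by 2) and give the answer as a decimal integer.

888

1647 = 011001101111
0b010111000001 = 010111000001
→ OR → 011111101111 = 2031
→ shifted left by 3 (mod 2^12) → 111101111000 = 3960
947 = 001110110011
→ AND → 001100110000 = 816
0b011111101110 = 011111101110
→ XOR → 010011011110 = 1246
→ shifted left by 2 (mod 2^12) → 001101111000 = 888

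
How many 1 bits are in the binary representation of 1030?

1030 = 10000000110
Count the 1s: 1 + 1 + 1 = 3

3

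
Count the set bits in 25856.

25856 = 110010100000000
Count the 1s: 1 + 1 + 1 + 1 = 4

4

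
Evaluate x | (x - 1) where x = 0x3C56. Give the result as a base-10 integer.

15447

x = 11110001010110 = 15446
x - 1 = 11110001010101
OR    = 11110001010111 = 15447
(x | (x - 1) sets all bits below the lowest set bit.)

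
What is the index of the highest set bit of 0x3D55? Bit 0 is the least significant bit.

13

0x3D55 = 11110101010101
The topmost 1 is at position 13 (since 2^13 = 8192 ≤ 15701 < 16384).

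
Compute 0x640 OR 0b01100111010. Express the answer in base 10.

1914

0x640 = 11001000000
b = 01100111010
 OR → 11101111010 = 1914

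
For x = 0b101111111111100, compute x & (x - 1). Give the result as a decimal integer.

x = 101111111111100 = 24572
x - 1 = 101111111111011
AND   = 101111111111000 = 24568
(x & (x - 1) clears the lowest set bit of x.)

24568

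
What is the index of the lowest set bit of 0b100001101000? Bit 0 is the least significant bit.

3

0b100001101000 = 100001101000
Trailing zeros: 3, so the lowest set bit is bit 3 (value 8).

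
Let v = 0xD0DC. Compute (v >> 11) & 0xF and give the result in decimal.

v = 1101000011011100
Shift right by 11: 11010
Mask low 4 bits: 1010 = 10

10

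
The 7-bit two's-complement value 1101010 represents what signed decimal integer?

pattern = 1101010 (MSB is 1 ⇒ negative)
Invert: 0010101, add 1 → 0010110 = 22, so the value is -22.
(Equivalently: 106 - 2^7 = 106 - 128 = -22.)

-22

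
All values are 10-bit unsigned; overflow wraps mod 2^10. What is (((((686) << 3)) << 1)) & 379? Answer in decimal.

686 = 1010101110
→ << 3 (mod 2^10) → 0101110000 = 368
→ << 1 (mod 2^10) → 1011100000 = 736
379 = 0101111011
→ & → 0001100000 = 96

96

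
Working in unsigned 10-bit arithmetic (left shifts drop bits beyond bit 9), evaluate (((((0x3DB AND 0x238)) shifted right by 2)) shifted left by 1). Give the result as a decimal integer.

268

0x3DB = 1111011011
0x238 = 1000111000
→ AND → 1000011000 = 536
→ shifted right by 2 → 0010000110 = 134
→ shifted left by 1 (mod 2^10) → 0100001100 = 268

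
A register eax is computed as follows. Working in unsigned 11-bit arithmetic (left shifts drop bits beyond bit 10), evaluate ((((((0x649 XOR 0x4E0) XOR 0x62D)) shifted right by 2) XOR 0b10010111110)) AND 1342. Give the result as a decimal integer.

0x649 = 11001001001
0x4E0 = 10011100000
→ XOR → 01010101001 = 681
0x62D = 11000101101
→ XOR → 10010000100 = 1156
→ shifted right by 2 → 00100100001 = 289
0b10010111110 = 10010111110
→ XOR → 10110011111 = 1439
1342 = 10100111110
→ AND → 10100011110 = 1310

1310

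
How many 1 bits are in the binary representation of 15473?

8

15473 = 11110001110001
Count the 1s: 1 + 1 + 1 + 1 + 1 + 1 + 1 + 1 = 8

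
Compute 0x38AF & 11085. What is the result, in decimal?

0x38AF = 11100010101111
11085 = 10101101001101
AND → 10100000001101 = 10253

10253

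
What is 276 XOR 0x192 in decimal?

134

276 = 100010100
0x192 = 110010010
XOR → 010000110 = 134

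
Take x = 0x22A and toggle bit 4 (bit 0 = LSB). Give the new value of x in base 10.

x = 1000101010
bit 4 is currently 0; toggle it via x ^ (1 << 4) = x ^ 16
→ 1000111010 = 570

570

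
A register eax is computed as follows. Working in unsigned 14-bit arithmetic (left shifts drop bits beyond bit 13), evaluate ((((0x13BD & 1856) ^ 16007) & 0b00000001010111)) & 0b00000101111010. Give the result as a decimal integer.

0x13BD = 01001110111101
1856 = 00011101000000
→ & → 00001100000000 = 768
16007 = 11111010000111
→ ^ → 11110110000111 = 15751
0b00000001010111 = 00000001010111
→ & → 00000000000111 = 7
0b00000101111010 = 00000101111010
→ & → 00000000000010 = 2

2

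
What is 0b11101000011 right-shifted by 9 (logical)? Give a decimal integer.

x = 11101000011
shift right by 9 → 00000000011 = 3
(equivalently, floor(1859 / 512))

3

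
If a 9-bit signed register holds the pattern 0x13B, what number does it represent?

pattern = 100111011 (MSB is 1 ⇒ negative)
Invert: 011000100, add 1 → 011000101 = 197, so the value is -197.
(Equivalently: 315 - 2^9 = 315 - 512 = -197.)

-197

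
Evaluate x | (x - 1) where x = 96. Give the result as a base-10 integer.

127

x = 1100000 = 96
x - 1 = 1011111
OR    = 1111111 = 127
(x | (x - 1) sets all bits below the lowest set bit.)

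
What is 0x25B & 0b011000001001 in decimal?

0x25B = 01001011011
b = 11000001001
AND → 01000001001 = 521

521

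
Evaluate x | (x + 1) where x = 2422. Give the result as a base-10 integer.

2423

x = 100101110110 = 2422
x + 1 = 100101110111
OR    = 100101110111 = 2423
(x | (x + 1) sets the lowest cleared bit.)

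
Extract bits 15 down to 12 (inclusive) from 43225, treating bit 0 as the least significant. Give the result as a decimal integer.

v = 1010100011011001
Shift right by 12: 1010
Mask low 4 bits: 1010 = 10

10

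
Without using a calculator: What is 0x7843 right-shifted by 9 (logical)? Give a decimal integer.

0x7843 = 111100001000011
shift right by 9 → 000000000111100 = 60
(equivalently, floor(30787 / 512))

60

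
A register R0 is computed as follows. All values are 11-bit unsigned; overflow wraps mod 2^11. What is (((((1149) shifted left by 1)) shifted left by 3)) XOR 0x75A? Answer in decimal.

1149 = 10001111101
→ shifted left by 1 (mod 2^11) → 00011111010 = 250
→ shifted left by 3 (mod 2^11) → 11111010000 = 2000
0x75A = 11101011010
→ XOR → 00010001010 = 138

138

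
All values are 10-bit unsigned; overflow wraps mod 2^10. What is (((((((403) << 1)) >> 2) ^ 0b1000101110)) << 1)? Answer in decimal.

462

403 = 0110010011
→ << 1 (mod 2^10) → 1100100110 = 806
→ >> 2 → 0011001001 = 201
0b1000101110 = 1000101110
→ ^ → 1011100111 = 743
→ << 1 (mod 2^10) → 0111001110 = 462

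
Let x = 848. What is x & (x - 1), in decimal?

832

x = 1101010000 = 848
x - 1 = 1101001111
AND   = 1101000000 = 832
(x & (x - 1) clears the lowest set bit of x.)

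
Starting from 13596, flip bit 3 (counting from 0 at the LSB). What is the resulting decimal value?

x = 011010100011100
bit 3 is currently 1; toggle it via x ^ (1 << 3) = x ^ 8
→ 011010100010100 = 13588

13588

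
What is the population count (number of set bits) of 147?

4

147 = 10010011
Count the 1s: 1 + 1 + 1 + 1 = 4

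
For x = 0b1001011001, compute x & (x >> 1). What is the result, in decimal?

8

x = 1001011001 = 601
x>>1 = 0100101100
AND  = 0000001000 = 8
(x & (x >> 1) has a 1 wherever x has two consecutive 1 bits.)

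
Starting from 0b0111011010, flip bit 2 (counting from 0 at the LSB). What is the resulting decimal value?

x = 0111011010
bit 2 is currently 0; toggle it via x ^ (1 << 2) = x ^ 4
→ 0111011110 = 478

478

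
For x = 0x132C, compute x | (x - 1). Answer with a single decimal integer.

x = 1001100101100 = 4908
x - 1 = 1001100101011
OR    = 1001100101111 = 4911
(x | (x - 1) sets all bits below the lowest set bit.)

4911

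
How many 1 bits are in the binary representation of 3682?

6

3682 = 111001100010
Count the 1s: 1 + 1 + 1 + 1 + 1 + 1 = 6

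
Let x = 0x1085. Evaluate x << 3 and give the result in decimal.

0x1085 = 0001000010000101
shift left by 3 → 1000010000101000 = 33832
(equivalently, 4229 × 2^3 = 4229 × 8)

33832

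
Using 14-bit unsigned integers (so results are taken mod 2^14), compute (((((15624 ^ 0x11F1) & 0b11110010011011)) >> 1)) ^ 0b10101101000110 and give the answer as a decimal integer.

15626

15624 = 11110100001000
0x11F1 = 01000111110001
→ ^ → 10110011111001 = 11513
0b11110010011011 = 11110010011011
→ & → 10110010011001 = 11417
→ >> 1 → 01011001001100 = 5708
0b10101101000110 = 10101101000110
→ ^ → 11110100001010 = 15626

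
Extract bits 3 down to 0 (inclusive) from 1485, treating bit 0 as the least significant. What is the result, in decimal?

13

v = 10111001101
Shift right by 0: 10111001101
Mask low 4 bits: 1101 = 13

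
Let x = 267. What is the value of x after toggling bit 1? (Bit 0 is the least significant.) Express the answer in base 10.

x = 100001011
bit 1 is currently 1; toggle it via x ^ (1 << 1) = x ^ 2
→ 100001001 = 265

265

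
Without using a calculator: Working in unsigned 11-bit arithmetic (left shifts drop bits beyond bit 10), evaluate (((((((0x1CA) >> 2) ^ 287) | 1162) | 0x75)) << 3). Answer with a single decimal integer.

0x1CA = 00111001010
→ >> 2 → 00001110010 = 114
287 = 00100011111
→ ^ → 00101101101 = 365
1162 = 10010001010
→ | → 10111101111 = 1519
0x75 = 00001110101
→ | → 10111111111 = 1535
→ << 3 (mod 2^11) → 11111111000 = 2040

2040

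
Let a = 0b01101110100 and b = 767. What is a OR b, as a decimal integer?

1023

a = 1101110100
767 = 1011111111
 OR → 1111111111 = 1023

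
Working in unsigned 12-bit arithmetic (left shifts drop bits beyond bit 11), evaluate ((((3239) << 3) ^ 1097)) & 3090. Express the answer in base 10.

3239 = 110010100111
→ << 3 (mod 2^12) → 010100111000 = 1336
1097 = 010001001001
→ ^ → 000101110001 = 369
3090 = 110000010010
→ & → 000000010000 = 16

16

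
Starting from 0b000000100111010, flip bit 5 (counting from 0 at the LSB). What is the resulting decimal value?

282

x = 000000100111010
bit 5 is currently 1; toggle it via x ^ (1 << 5) = x ^ 32
→ 000000100011010 = 282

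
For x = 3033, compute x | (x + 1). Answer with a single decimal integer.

x = 101111011001 = 3033
x + 1 = 101111011010
OR    = 101111011011 = 3035
(x | (x + 1) sets the lowest cleared bit.)

3035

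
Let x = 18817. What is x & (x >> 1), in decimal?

x = 100100110000001 = 18817
x>>1 = 010010011000000
AND  = 000000010000000 = 128
(x & (x >> 1) has a 1 wherever x has two consecutive 1 bits.)

128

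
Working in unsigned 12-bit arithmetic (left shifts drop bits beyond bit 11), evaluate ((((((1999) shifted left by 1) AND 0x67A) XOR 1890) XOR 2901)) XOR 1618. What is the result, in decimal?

3199

1999 = 011111001111
→ shifted left by 1 (mod 2^12) → 111110011110 = 3998
0x67A = 011001111010
→ AND → 011000011010 = 1562
1890 = 011101100010
→ XOR → 000101111000 = 376
2901 = 101101010101
→ XOR → 101000101101 = 2605
1618 = 011001010010
→ XOR → 110001111111 = 3199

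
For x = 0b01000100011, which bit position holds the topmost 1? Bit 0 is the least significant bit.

0b01000100011 = 1000100011
The topmost 1 is at position 9 (since 2^9 = 512 ≤ 547 < 1024).

9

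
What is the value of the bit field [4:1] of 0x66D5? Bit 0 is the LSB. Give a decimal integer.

v = 110011011010101
Shift right by 1: 11001101101010
Mask low 4 bits: 1010 = 10

10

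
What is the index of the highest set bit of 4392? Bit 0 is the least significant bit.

12

4392 = 1000100101000
The topmost 1 is at position 12 (since 2^12 = 4096 ≤ 4392 < 8192).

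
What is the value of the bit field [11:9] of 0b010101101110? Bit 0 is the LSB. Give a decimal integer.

v = 010101101110
Shift right by 9: 010
Mask low 3 bits: 010 = 2

2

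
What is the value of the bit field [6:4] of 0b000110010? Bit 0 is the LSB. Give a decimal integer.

v = 000110010
Shift right by 4: 00011
Mask low 3 bits: 011 = 3

3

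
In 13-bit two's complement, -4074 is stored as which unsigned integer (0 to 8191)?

4074 in 13 bits: 0111111101010
Invert: 1000000010101
Add 1:  1000000010110 = 4118
(Check: 2^13 - 4074 = 8192 - 4074 = 4118.)

4118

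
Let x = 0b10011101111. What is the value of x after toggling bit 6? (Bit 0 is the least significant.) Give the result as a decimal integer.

x = 10011101111
bit 6 is currently 1; toggle it via x ^ (1 << 6) = x ^ 64
→ 10010101111 = 1199

1199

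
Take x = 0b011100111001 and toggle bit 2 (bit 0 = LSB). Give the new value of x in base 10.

1853

x = 011100111001
bit 2 is currently 0; toggle it via x ^ (1 << 2) = x ^ 4
→ 011100111101 = 1853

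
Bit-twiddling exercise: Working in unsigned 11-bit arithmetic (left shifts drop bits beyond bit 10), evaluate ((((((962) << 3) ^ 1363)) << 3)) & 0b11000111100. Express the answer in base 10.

536

962 = 01111000010
→ << 3 (mod 2^11) → 11000010000 = 1552
1363 = 10101010011
→ ^ → 01101000011 = 835
→ << 3 (mod 2^11) → 01000011000 = 536
0b11000111100 = 11000111100
→ & → 01000011000 = 536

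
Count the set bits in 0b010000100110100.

n = 10000100110100
Count the 1s: 1 + 1 + 1 + 1 + 1 = 5

5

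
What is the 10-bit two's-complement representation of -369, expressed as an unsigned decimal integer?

369 in 10 bits: 0101110001
Invert: 1010001110
Add 1:  1010001111 = 655
(Check: 2^10 - 369 = 1024 - 369 = 655.)

655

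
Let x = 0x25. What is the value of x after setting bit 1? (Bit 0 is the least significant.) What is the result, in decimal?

x = 0000100101
bit 1 is currently 0; set it via x | (1 << 1) = x | 2
→ 0000100111 = 39

39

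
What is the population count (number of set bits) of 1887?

1887 = 11101011111
Count the 1s: 1 + 1 + 1 + 1 + 1 + 1 + 1 + 1 + 1 = 9

9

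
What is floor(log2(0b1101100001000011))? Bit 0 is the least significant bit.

15

0b1101100001000011 = 1101100001000011
The topmost 1 is at position 15 (since 2^15 = 32768 ≤ 55363 < 65536).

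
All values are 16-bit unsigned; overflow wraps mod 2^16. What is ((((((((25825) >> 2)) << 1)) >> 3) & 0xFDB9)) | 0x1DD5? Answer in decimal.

7645

25825 = 0110010011100001
→ >> 2 → 0001100100111000 = 6456
→ << 1 (mod 2^16) → 0011001001110000 = 12912
→ >> 3 → 0000011001001110 = 1614
0xFDB9 = 1111110110111001
→ & → 0000010000001000 = 1032
0x1DD5 = 0001110111010101
→ | → 0001110111011101 = 7645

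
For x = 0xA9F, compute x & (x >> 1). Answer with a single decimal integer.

15

x = 101010011111 = 2719
x>>1 = 010101001111
AND  = 000000001111 = 15
(x & (x >> 1) has a 1 wherever x has two consecutive 1 bits.)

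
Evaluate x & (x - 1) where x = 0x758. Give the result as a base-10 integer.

x = 11101011000 = 1880
x - 1 = 11101010111
AND   = 11101010000 = 1872
(x & (x - 1) clears the lowest set bit of x.)

1872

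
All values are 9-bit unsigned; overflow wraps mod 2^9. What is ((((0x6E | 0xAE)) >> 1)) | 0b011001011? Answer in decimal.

255

0x6E = 001101110
0xAE = 010101110
→ | → 011101110 = 238
→ >> 1 → 001110111 = 119
0b011001011 = 011001011
→ | → 011111111 = 255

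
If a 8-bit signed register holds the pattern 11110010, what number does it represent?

pattern = 11110010 (MSB is 1 ⇒ negative)
Invert: 00001101, add 1 → 00001110 = 14, so the value is -14.
(Equivalently: 242 - 2^8 = 242 - 256 = -14.)

-14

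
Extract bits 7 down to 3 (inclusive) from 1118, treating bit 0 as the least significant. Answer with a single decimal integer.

v = 010001011110
Shift right by 3: 010001011
Mask low 5 bits: 01011 = 11

11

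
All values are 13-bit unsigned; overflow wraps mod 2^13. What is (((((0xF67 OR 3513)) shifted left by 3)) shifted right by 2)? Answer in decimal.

0xF67 = 0111101100111
3513 = 0110110111001
→ OR → 0111111111111 = 4095
→ shifted left by 3 (mod 2^13) → 1111111111000 = 8184
→ shifted right by 2 → 0011111111110 = 2046

2046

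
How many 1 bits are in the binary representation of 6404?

6404 = 1100100000100
Count the 1s: 1 + 1 + 1 + 1 = 4

4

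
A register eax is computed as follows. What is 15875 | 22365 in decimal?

15875 = 011111000000011
22365 = 101011101011101
 OR → 111111101011111 = 32607

32607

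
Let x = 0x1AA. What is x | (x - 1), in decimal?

427

x = 110101010 = 426
x - 1 = 110101001
OR    = 110101011 = 427
(x | (x - 1) sets all bits below the lowest set bit.)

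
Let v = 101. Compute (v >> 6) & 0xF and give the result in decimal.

1

v = 0001100101
Shift right by 6: 0001
Mask low 4 bits: 0001 = 1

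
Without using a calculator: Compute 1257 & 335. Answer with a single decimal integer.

73

1257 = 10011101001
335 = 00101001111
AND → 00001001001 = 73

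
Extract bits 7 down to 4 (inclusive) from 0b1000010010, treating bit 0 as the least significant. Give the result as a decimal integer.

1

v = 1000010010
Shift right by 4: 100001
Mask low 4 bits: 0001 = 1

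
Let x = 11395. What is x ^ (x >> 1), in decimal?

x = 10110010000011 = 11395
x>>1 = 01011001000001
XOR  = 11101011000010 = 15042
(x ^ (x >> 1) gives the standard binary-reflected Gray code of x.)

15042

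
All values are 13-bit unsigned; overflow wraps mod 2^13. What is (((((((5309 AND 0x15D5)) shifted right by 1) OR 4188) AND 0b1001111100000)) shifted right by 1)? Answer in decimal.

5309 = 1010010111101
0x15D5 = 1010111010101
→ AND → 1010010010101 = 5269
→ shifted right by 1 → 0101001001010 = 2634
4188 = 1000001011100
→ OR → 1101001011110 = 6750
0b1001111100000 = 1001111100000
→ AND → 1001001000000 = 4672
→ shifted right by 1 → 0100100100000 = 2336

2336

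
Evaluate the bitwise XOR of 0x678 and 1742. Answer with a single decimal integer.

182

0x678 = 11001111000
1742 = 11011001110
XOR → 00010110110 = 182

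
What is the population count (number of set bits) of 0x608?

0x608 = 11000001000
Count the 1s: 1 + 1 + 1 = 3

3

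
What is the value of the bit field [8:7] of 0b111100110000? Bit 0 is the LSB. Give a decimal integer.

2

v = 111100110000
Shift right by 7: 11110
Mask low 2 bits: 10 = 2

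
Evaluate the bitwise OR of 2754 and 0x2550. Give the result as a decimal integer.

12242

2754 = 00101011000010
0x2550 = 10010101010000
 OR → 10111111010010 = 12242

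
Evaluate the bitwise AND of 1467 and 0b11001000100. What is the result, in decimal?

1024

1467 = 10110111011
b = 11001000100
AND → 10000000000 = 1024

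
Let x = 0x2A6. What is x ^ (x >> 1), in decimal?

x = 1010100110 = 678
x>>1 = 0101010011
XOR  = 1111110101 = 1013
(x ^ (x >> 1) gives the standard binary-reflected Gray code of x.)

1013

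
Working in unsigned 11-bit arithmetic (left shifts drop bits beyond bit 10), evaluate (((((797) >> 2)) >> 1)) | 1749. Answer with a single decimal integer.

1783

797 = 01100011101
→ >> 2 → 00011000111 = 199
→ >> 1 → 00001100011 = 99
1749 = 11011010101
→ | → 11011110111 = 1783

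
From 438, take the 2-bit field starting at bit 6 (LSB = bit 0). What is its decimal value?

v = 110110110
Shift right by 6: 110
Mask low 2 bits: 10 = 2

2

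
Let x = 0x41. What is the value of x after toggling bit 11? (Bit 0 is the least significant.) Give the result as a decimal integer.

x = 000001000001
bit 11 is currently 0; toggle it via x ^ (1 << 11) = x ^ 2048
→ 100001000001 = 2113

2113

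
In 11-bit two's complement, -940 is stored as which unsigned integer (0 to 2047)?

1108

940 in 11 bits: 01110101100
Invert: 10001010011
Add 1:  10001010100 = 1108
(Check: 2^11 - 940 = 2048 - 940 = 1108.)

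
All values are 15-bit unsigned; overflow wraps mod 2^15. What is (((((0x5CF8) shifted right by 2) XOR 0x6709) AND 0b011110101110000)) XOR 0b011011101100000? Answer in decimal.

1872

0x5CF8 = 101110011111000
→ shifted right by 2 → 001011100111110 = 5950
0x6709 = 110011100001001
→ XOR → 111000000110111 = 28727
0b011110101110000 = 011110101110000
→ AND → 011000000110000 = 12336
0b011011101100000 = 011011101100000
→ XOR → 000011101010000 = 1872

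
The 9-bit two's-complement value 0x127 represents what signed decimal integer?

-217

pattern = 100100111 (MSB is 1 ⇒ negative)
Invert: 011011000, add 1 → 011011001 = 217, so the value is -217.
(Equivalently: 295 - 2^9 = 295 - 512 = -217.)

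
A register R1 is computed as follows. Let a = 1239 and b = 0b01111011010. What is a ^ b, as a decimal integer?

1239 = 10011010111
b = 01111011010
XOR → 11100001101 = 1805

1805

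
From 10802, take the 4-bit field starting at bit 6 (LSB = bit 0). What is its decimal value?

v = 10101000110010
Shift right by 6: 10101000
Mask low 4 bits: 1000 = 8

8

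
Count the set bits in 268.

3

268 = 100001100
Count the 1s: 1 + 1 + 1 = 3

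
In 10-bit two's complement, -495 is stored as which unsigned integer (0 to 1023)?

495 in 10 bits: 0111101111
Invert: 1000010000
Add 1:  1000010001 = 529
(Check: 2^10 - 495 = 1024 - 495 = 529.)

529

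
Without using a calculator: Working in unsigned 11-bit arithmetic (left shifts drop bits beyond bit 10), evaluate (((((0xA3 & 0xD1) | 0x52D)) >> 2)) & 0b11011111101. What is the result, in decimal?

105

0xA3 = 00010100011
0xD1 = 00011010001
→ & → 00010000001 = 129
0x52D = 10100101101
→ | → 10110101101 = 1453
→ >> 2 → 00101101011 = 363
0b11011111101 = 11011111101
→ & → 00001101001 = 105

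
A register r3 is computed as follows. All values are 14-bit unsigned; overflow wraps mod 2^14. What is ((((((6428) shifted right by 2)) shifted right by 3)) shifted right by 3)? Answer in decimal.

25

6428 = 01100100011100
→ shifted right by 2 → 00011001000111 = 1607
→ shifted right by 3 → 00000011001000 = 200
→ shifted right by 3 → 00000000011001 = 25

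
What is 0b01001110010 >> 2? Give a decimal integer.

x = 1001110010
shift right by 2 → 0010011100 = 156
(equivalently, floor(626 / 4))

156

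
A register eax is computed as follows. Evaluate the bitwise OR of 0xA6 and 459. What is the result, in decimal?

0xA6 = 010100110
459 = 111001011
 OR → 111101111 = 495

495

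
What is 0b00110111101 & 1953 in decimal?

417

a = 00110111101
1953 = 11110100001
AND → 00110100001 = 417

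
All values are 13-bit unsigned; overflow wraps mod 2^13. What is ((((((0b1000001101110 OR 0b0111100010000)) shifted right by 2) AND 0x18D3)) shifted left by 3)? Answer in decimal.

0b1000001101110 = 1000001101110
0b0111100010000 = 0111100010000
→ OR → 1111101111110 = 8062
→ shifted right by 2 → 0011111011111 = 2015
0x18D3 = 1100011010011
→ AND → 0000011010011 = 211
→ shifted left by 3 (mod 2^13) → 0011010011000 = 1688

1688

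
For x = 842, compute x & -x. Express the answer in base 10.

x = 1101001010 = 842
-x (two's complement) = …0010110110
AND   = 0000000010 = 2
(x & -x isolates the lowest set bit of x.)

2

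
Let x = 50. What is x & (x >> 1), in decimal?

x = 110010 = 50
x>>1 = 011001
AND  = 010000 = 16
(x & (x >> 1) has a 1 wherever x has two consecutive 1 bits.)

16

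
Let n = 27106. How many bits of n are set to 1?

27106 = 110100111100010
Count the 1s: 1 + 1 + 1 + 1 + 1 + 1 + 1 + 1 = 8

8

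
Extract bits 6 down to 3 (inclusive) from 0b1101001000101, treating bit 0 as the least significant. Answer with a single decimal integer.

v = 1101001000101
Shift right by 3: 1101001000
Mask low 4 bits: 1000 = 8

8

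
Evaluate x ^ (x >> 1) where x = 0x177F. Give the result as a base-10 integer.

x = 1011101111111 = 6015
x>>1 = 0101110111111
XOR  = 1110011000000 = 7360
(x ^ (x >> 1) gives the standard binary-reflected Gray code of x.)

7360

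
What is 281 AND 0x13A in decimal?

280

281 = 100011001
0x13A = 100111010
AND → 100011000 = 280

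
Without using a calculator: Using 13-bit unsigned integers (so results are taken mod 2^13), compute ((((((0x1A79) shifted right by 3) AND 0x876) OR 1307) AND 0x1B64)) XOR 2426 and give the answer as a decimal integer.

0x1A79 = 1101001111001
→ shifted right by 3 → 0001101001111 = 847
0x876 = 0100001110110
→ AND → 0000001000110 = 70
1307 = 0010100011011
→ OR → 0010101011111 = 1375
0x1B64 = 1101101100100
→ AND → 0000101000100 = 324
2426 = 0100101111010
→ XOR → 0100000111110 = 2110

2110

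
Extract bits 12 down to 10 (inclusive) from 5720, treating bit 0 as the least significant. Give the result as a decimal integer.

v = 1011001011000
Shift right by 10: 101
Mask low 3 bits: 101 = 5

5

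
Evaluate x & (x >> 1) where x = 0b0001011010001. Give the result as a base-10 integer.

x = 1011010001 = 721
x>>1 = 0101101000
AND  = 0001000000 = 64
(x & (x >> 1) has a 1 wherever x has two consecutive 1 bits.)

64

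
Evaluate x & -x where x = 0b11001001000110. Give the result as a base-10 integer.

x = 11001001000110 = 12870
-x (two's complement) = …00110110111010
AND   = 00000000000010 = 2
(x & -x isolates the lowest set bit of x.)

2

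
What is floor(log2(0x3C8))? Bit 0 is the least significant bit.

9

0x3C8 = 1111001000
The topmost 1 is at position 9 (since 2^9 = 512 ≤ 968 < 1024).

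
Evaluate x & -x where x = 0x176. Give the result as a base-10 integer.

2

x = 101110110 = 374
-x (two's complement) = …010001010
AND   = 000000010 = 2
(x & -x isolates the lowest set bit of x.)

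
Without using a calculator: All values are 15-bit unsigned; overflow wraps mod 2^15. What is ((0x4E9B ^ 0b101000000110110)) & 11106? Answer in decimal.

2592

0x4E9B = 100111010011011
0b101000000110110 = 101000000110110
→ ^ → 001111010101101 = 7853
11106 = 010101101100010
→ & → 000101000100000 = 2592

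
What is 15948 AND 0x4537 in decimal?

1028

15948 = 011111001001100
0x4537 = 100010100110111
AND → 000010000000100 = 1028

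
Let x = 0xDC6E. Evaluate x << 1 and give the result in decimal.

112860

0xDC6E = 01101110001101110
shift left by 1 → 11011100011011100 = 112860
(equivalently, 56430 × 2^1 = 56430 × 2)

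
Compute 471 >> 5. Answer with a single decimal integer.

14

471 = 111010111
shift right by 5 → 000001110 = 14
(equivalently, floor(471 / 32))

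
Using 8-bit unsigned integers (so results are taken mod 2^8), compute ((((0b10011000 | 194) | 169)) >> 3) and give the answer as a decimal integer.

31

0b10011000 = 10011000
194 = 11000010
→ | → 11011010 = 218
169 = 10101001
→ | → 11111011 = 251
→ >> 3 → 00011111 = 31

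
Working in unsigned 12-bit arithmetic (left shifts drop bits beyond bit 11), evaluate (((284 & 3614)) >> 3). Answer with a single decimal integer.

284 = 000100011100
3614 = 111000011110
→ & → 000000011100 = 28
→ >> 3 → 000000000011 = 3

3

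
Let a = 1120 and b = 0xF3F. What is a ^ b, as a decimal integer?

1120 = 010001100000
0xF3F = 111100111111
XOR → 101101011111 = 2911

2911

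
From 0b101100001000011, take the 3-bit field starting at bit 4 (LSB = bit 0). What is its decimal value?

4

v = 101100001000011
Shift right by 4: 10110000100
Mask low 3 bits: 100 = 4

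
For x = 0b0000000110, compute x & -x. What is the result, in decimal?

x = 110 = 6
-x (two's complement) = …010
AND   = 010 = 2
(x & -x isolates the lowest set bit of x.)

2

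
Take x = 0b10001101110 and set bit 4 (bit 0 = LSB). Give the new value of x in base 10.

1150

x = 10001101110
bit 4 is currently 0; set it via x | (1 << 4) = x | 16
→ 10001111110 = 1150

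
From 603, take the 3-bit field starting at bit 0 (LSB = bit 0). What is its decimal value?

v = 1001011011
Shift right by 0: 1001011011
Mask low 3 bits: 011 = 3

3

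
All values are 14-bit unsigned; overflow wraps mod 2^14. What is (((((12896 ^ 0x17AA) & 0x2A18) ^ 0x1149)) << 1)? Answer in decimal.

8834

12896 = 11001001100000
0x17AA = 01011110101010
→ ^ → 10010111001010 = 9674
0x2A18 = 10101000011000
→ & → 10000000001000 = 8200
0x1149 = 01000101001001
→ ^ → 11000101000001 = 12609
→ << 1 (mod 2^14) → 10001010000010 = 8834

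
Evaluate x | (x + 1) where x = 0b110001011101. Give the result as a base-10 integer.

x = 110001011101 = 3165
x + 1 = 110001011110
OR    = 110001011111 = 3167
(x | (x + 1) sets the lowest cleared bit.)

3167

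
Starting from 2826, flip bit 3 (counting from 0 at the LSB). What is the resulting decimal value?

x = 0000101100001010
bit 3 is currently 1; toggle it via x ^ (1 << 3) = x ^ 8
→ 0000101100000010 = 2818

2818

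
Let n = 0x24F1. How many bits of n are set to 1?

0x24F1 = 10010011110001
Count the 1s: 1 + 1 + 1 + 1 + 1 + 1 + 1 = 7

7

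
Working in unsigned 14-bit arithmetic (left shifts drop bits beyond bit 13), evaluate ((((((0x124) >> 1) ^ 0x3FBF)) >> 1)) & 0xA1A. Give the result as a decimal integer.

2578

0x124 = 00000100100100
→ >> 1 → 00000010010010 = 146
0x3FBF = 11111110111111
→ ^ → 11111100101101 = 16173
→ >> 1 → 01111110010110 = 8086
0xA1A = 00101000011010
→ & → 00101000010010 = 2578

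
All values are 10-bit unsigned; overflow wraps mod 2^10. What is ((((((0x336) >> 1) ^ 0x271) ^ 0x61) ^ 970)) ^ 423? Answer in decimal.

486

0x336 = 1100110110
→ >> 1 → 0110011011 = 411
0x271 = 1001110001
→ ^ → 1111101010 = 1002
0x61 = 0001100001
→ ^ → 1110001011 = 907
970 = 1111001010
→ ^ → 0001000001 = 65
423 = 0110100111
→ ^ → 0111100110 = 486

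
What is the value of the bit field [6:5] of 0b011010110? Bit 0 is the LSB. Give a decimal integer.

v = 011010110
Shift right by 5: 0110
Mask low 2 bits: 10 = 2

2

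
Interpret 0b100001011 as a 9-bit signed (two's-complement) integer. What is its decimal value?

pattern = 100001011 (MSB is 1 ⇒ negative)
Invert: 011110100, add 1 → 011110101 = 245, so the value is -245.
(Equivalently: 267 - 2^9 = 267 - 512 = -245.)

-245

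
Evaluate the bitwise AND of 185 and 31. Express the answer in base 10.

185 = 10111001
31 = 00011111
AND → 00011001 = 25

25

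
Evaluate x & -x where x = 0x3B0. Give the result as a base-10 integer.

x = 1110110000 = 944
-x (two's complement) = …0001010000
AND   = 0000010000 = 16
(x & -x isolates the lowest set bit of x.)

16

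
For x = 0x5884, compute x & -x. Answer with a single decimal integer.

4

x = 101100010000100 = 22660
-x (two's complement) = …010011101111100
AND   = 000000000000100 = 4
(x & -x isolates the lowest set bit of x.)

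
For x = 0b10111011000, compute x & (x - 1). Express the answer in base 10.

x = 10111011000 = 1496
x - 1 = 10111010111
AND   = 10111010000 = 1488
(x & (x - 1) clears the lowest set bit of x.)

1488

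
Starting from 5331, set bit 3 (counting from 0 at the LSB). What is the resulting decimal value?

x = 001010011010011
bit 3 is currently 0; set it via x | (1 << 3) = x | 8
→ 001010011011011 = 5339

5339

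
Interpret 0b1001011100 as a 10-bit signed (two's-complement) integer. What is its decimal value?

pattern = 1001011100 (MSB is 1 ⇒ negative)
Invert: 0110100011, add 1 → 0110100100 = 420, so the value is -420.
(Equivalently: 604 - 2^10 = 604 - 1024 = -420.)

-420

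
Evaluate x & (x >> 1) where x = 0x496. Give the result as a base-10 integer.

2

x = 10010010110 = 1174
x>>1 = 01001001011
AND  = 00000000010 = 2
(x & (x >> 1) has a 1 wherever x has two consecutive 1 bits.)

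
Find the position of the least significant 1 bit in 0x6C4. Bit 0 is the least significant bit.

0x6C4 = 11011000100
Trailing zeros: 2, so the lowest set bit is bit 2 (value 4).

2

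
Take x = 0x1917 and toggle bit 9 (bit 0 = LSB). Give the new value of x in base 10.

6935

x = 1100100010111
bit 9 is currently 0; toggle it via x ^ (1 << 9) = x ^ 512
→ 1101100010111 = 6935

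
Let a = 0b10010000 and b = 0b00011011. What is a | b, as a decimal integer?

a = 10010000
b = 00011011
 OR → 10011011 = 155

155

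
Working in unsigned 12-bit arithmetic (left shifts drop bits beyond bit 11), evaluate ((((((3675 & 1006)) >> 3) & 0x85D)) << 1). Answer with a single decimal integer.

146

3675 = 111001011011
1006 = 001111101110
→ & → 001001001010 = 586
→ >> 3 → 000001001001 = 73
0x85D = 100001011101
→ & → 000001001001 = 73
→ << 1 (mod 2^12) → 000010010010 = 146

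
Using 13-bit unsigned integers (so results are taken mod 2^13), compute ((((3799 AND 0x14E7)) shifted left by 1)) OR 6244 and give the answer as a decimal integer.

3799 = 0111011010111
0x14E7 = 1010011100111
→ AND → 0010011000111 = 1223
→ shifted left by 1 (mod 2^13) → 0100110001110 = 2446
6244 = 1100001100100
→ OR → 1100111101110 = 6638

6638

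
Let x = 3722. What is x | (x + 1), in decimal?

x = 111010001010 = 3722
x + 1 = 111010001011
OR    = 111010001011 = 3723
(x | (x + 1) sets the lowest cleared bit.)

3723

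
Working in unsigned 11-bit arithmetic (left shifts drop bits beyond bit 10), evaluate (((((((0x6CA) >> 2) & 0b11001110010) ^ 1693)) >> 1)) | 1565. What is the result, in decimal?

0x6CA = 11011001010
→ >> 2 → 00110110010 = 434
0b11001110010 = 11001110010
→ & → 00000110010 = 50
1693 = 11010011101
→ ^ → 11010101111 = 1711
→ >> 1 → 01101010111 = 855
1565 = 11000011101
→ | → 11101011111 = 1887

1887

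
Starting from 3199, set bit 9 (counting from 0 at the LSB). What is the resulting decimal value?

x = 110001111111
bit 9 is currently 0; set it via x | (1 << 9) = x | 512
→ 111001111111 = 3711

3711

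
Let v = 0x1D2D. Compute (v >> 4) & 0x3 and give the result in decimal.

v = 1110100101101
Shift right by 4: 111010010
Mask low 2 bits: 10 = 2

2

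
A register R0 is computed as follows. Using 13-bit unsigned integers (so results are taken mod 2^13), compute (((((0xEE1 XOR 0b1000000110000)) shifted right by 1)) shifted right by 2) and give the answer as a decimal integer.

986

0xEE1 = 0111011100001
0b1000000110000 = 1000000110000
→ XOR → 1111011010001 = 7889
→ shifted right by 1 → 0111101101000 = 3944
→ shifted right by 2 → 0001111011010 = 986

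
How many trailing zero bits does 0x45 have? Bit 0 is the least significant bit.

0x45 = 1000101
Trailing zeros: 0, so the lowest set bit is bit 0 (value 1).

0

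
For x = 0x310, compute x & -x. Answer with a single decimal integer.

16

x = 1100010000 = 784
-x (two's complement) = …0011110000
AND   = 0000010000 = 16
(x & -x isolates the lowest set bit of x.)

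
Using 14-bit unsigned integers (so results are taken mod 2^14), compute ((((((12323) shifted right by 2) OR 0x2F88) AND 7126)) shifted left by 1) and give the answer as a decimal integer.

5888

12323 = 11000000100011
→ shifted right by 2 → 00110000001000 = 3080
0x2F88 = 10111110001000
→ OR → 10111110001000 = 12168
7126 = 01101111010110
→ AND → 00101110000000 = 2944
→ shifted left by 1 (mod 2^14) → 01011100000000 = 5888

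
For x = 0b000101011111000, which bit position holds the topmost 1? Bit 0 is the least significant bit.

0b000101011111000 = 101011111000
The topmost 1 is at position 11 (since 2^11 = 2048 ≤ 2808 < 4096).

11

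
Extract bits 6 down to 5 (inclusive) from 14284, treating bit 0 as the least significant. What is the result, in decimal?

2

v = 11011111001100
Shift right by 5: 110111110
Mask low 2 bits: 10 = 2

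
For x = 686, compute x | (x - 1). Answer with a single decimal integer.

x = 1010101110 = 686
x - 1 = 1010101101
OR    = 1010101111 = 687
(x | (x - 1) sets all bits below the lowest set bit.)

687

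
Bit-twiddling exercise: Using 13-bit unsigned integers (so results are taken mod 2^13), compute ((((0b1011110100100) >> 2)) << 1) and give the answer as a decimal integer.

0b1011110100100 = 1011110100100
→ >> 2 → 0010111101001 = 1513
→ << 1 (mod 2^13) → 0101111010010 = 3026

3026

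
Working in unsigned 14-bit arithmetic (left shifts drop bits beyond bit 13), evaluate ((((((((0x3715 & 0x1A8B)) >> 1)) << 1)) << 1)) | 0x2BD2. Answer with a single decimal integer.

0x3715 = 11011100010101
0x1A8B = 01101010001011
→ & → 01001000000001 = 4609
→ >> 1 → 00100100000000 = 2304
→ << 1 (mod 2^14) → 01001000000000 = 4608
→ << 1 (mod 2^14) → 10010000000000 = 9216
0x2BD2 = 10101111010010
→ | → 10111111010010 = 12242

12242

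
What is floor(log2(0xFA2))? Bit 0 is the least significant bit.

0xFA2 = 111110100010
The topmost 1 is at position 11 (since 2^11 = 2048 ≤ 4002 < 4096).

11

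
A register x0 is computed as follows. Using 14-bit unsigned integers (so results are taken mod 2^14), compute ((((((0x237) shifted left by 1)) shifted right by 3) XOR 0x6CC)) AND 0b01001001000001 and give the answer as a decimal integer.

577

0x237 = 00001000110111
→ shifted left by 1 (mod 2^14) → 00010001101110 = 1134
→ shifted right by 3 → 00000010001101 = 141
0x6CC = 00011011001100
→ XOR → 00011001000001 = 1601
0b01001001000001 = 01001001000001
→ AND → 00001001000001 = 577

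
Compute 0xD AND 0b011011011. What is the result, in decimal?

0xD = 00001101
b = 11011011
AND → 00001001 = 9

9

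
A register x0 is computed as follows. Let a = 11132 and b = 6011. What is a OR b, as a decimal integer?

16255

11132 = 10101101111100
6011 = 01011101111011
 OR → 11111101111111 = 16255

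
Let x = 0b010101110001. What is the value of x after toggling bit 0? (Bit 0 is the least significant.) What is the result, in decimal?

1392

x = 010101110001
bit 0 is currently 1; toggle it via x ^ (1 << 0) = x ^ 1
→ 010101110000 = 1392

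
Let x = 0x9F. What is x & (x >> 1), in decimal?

x = 10011111 = 159
x>>1 = 01001111
AND  = 00001111 = 15
(x & (x >> 1) has a 1 wherever x has two consecutive 1 bits.)

15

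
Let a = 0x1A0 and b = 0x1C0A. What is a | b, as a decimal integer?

0x1A0 = 0000110100000
0x1C0A = 1110000001010
 OR → 1110110101010 = 7594

7594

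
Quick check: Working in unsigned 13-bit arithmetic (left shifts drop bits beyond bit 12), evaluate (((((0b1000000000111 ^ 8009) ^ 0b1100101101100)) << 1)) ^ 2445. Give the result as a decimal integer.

1481

0b1000000000111 = 1000000000111
8009 = 1111101001001
→ ^ → 0111101001110 = 3918
0b1100101101100 = 1100101101100
→ ^ → 1011000100010 = 5666
→ << 1 (mod 2^13) → 0110001000100 = 3140
2445 = 0100110001101
→ ^ → 0010111001001 = 1481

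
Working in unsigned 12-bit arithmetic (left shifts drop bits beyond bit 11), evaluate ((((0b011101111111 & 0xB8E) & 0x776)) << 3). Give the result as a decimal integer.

0b011101111111 = 011101111111
0xB8E = 101110001110
→ & → 001100001110 = 782
0x776 = 011101110110
→ & → 001100000110 = 774
→ << 3 (mod 2^12) → 100000110000 = 2096

2096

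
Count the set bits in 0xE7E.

9

0xE7E = 111001111110
Count the 1s: 1 + 1 + 1 + 1 + 1 + 1 + 1 + 1 + 1 = 9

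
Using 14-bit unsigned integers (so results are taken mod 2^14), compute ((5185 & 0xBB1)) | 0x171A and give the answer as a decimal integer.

5185 = 01010001000001
0xBB1 = 00101110110001
→ & → 00000000000001 = 1
0x171A = 01011100011010
→ | → 01011100011011 = 5915

5915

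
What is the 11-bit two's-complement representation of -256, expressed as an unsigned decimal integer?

1792

256 in 11 bits: 00100000000
Invert: 11011111111
Add 1:  11100000000 = 1792
(Check: 2^11 - 256 = 2048 - 256 = 1792.)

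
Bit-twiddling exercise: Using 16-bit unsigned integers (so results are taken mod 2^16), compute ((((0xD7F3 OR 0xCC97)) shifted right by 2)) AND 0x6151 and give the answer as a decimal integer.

0xD7F3 = 1101011111110011
0xCC97 = 1100110010010111
→ OR → 1101111111110111 = 57335
→ shifted right by 2 → 0011011111111101 = 14333
0x6151 = 0110000101010001
→ AND → 0010000101010001 = 8529

8529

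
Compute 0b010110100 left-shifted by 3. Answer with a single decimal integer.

1440

x = 00010110100
shift left by 3 → 10110100000 = 1440
(equivalently, 180 × 2^3 = 180 × 8)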